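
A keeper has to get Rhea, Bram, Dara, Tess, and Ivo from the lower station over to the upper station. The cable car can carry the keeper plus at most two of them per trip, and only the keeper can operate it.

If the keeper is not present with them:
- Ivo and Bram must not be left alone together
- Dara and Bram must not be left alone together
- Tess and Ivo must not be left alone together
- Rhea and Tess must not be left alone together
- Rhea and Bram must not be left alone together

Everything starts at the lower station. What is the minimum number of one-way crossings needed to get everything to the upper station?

7

Counting alone: the keeper can take at most 2 across per trip to the upper station, so moving all 5 needs at least 3 loaded trips out, with a return between consecutive ones — at least 5 crossings.
The safety rule pushes this higher. Following every safe sequence of crossings, the most of the 5 that can be at the upper station as the cable car arrives there on crossing 5 is 4 — never all 5.
So no plan with fewer than 7 crossings exists, and this one achieves 7:
1. Keeper goes to the upper station with Bram and Tess.  [the lower station: Dara, Ivo, Rhea | the upper station: Bram, Tess]
2. Keeper goes back to the lower station alone.  [the lower station: Dara, Ivo, Rhea | the upper station: Bram, Tess]
3. Keeper goes to the upper station with Rhea.  [the lower station: Dara, Ivo | the upper station: Bram, Rhea, Tess]
4. Keeper goes back to the lower station with Bram and Tess.  [the lower station: Bram, Dara, Ivo, Tess | the upper station: Rhea]
5. Keeper goes to the upper station with Dara and Ivo.  [the lower station: Bram, Tess | the upper station: Dara, Ivo, Rhea]
6. Keeper goes back to the lower station alone.  [the lower station: Bram, Tess | the upper station: Dara, Ivo, Rhea]
7. Keeper goes to the upper station with Bram and Tess.  [the lower station: — | the upper station: Bram, Dara, Ivo, Rhea, Tess]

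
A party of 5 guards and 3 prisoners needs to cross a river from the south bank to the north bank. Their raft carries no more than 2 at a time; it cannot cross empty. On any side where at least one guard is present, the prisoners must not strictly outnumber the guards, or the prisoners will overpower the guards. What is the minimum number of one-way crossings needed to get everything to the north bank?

13

Counting alone: each trip to the north bank takes at most 2 across and each return brings at least 1 back, so after t trips out (and t−1 returns) at most 2t − (t−1) of the 8 are across; that first reaches 8 at t = 7, so at least 13 crossings are needed.
The plan below uses exactly 13 crossings, so it is optimal:
1. 2 prisoners → the north bank.  (the south bank: 5G 1P; the north bank: 0G 2P)
2. 1 prisoner ← the south bank.  (the south bank: 5G 2P; the north bank: 0G 1P)
3. 2 prisoners → the north bank.  (the south bank: 5G 0P; the north bank: 0G 3P)
4. 1 prisoner ← the south bank.  (the south bank: 5G 1P; the north bank: 0G 2P)
5. 2 guards → the north bank.  (the south bank: 3G 1P; the north bank: 2G 2P)
6. 1 prisoner ← the south bank.  (the south bank: 3G 2P; the north bank: 2G 1P)
7. 1 guard and 1 prisoner → the north bank.  (the south bank: 2G 1P; the north bank: 3G 2P)
8. 1 prisoner ← the south bank.  (the south bank: 2G 2P; the north bank: 3G 1P)
9. 2 prisoners → the north bank.  (the south bank: 2G 0P; the north bank: 3G 3P)
10. 1 prisoner ← the south bank.  (the south bank: 2G 1P; the north bank: 3G 2P)
11. 1 guard and 1 prisoner → the north bank.  (the south bank: 1G 0P; the north bank: 4G 3P)
12. 1 prisoner ← the south bank.  (the south bank: 1G 1P; the north bank: 4G 2P)
13. 1 guard and 1 prisoner → the north bank.  (the south bank: 0G 0P; the north bank: 5G 3P)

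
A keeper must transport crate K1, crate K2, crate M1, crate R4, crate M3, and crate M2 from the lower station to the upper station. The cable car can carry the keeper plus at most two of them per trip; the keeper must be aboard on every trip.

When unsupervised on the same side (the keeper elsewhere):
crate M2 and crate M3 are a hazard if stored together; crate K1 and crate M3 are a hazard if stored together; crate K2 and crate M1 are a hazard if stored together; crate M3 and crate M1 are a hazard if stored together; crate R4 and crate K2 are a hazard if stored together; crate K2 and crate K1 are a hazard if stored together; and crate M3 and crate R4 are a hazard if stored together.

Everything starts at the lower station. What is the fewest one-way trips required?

Counting alone: the keeper can take at most 2 across per trip to the upper station, so moving all 6 needs at least 3 loaded trips out, with a return between consecutive ones — at least 5 crossings.
The safety rule pushes this higher. Following every safe sequence of crossings, the most of the 6 that can be at the upper station as the cable car arrives there on crossing 5 is 4 — never all 6.
So no plan with fewer than 7 crossings exists, and this one achieves 7:
1. Keeper goes to the upper station with crate K2 and crate M3.  [the lower station: crate K1, crate M1, crate M2, crate R4 | the upper station: crate K2, crate M3]
2. Keeper goes back to the lower station alone.  [the lower station: crate K1, crate M1, crate M2, crate R4 | the upper station: crate K2, crate M3]
3. Keeper goes to the upper station with crate K1 and crate M1.  [the lower station: crate M2, crate R4 | the upper station: crate K1, crate K2, crate M1, crate M3]
4. Keeper goes back to the lower station with crate K2 and crate M3.  [the lower station: crate K2, crate M2, crate M3, crate R4 | the upper station: crate K1, crate M1]
5. Keeper goes to the upper station with crate M2 and crate R4.  [the lower station: crate K2, crate M3 | the upper station: crate K1, crate M1, crate M2, crate R4]
6. Keeper goes back to the lower station alone.  [the lower station: crate K2, crate M3 | the upper station: crate K1, crate M1, crate M2, crate R4]
7. Keeper goes to the upper station with crate K2 and crate M3.  [the lower station: — | the upper station: crate K1, crate K2, crate M1, crate M2, crate M3, crate R4]

7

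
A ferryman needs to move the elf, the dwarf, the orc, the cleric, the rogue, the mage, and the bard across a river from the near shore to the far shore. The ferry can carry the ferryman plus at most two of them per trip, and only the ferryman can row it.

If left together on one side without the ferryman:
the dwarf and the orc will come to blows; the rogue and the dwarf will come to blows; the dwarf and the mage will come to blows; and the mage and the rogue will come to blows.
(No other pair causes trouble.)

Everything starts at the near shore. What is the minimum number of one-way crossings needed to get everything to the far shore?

Counting alone: the ferryman can take at most 2 across per trip to the far shore, so moving all 7 needs at least 4 loaded trips out, with a return between consecutive ones — at least 7 crossings.
The safety rule pushes this higher. Following every safe sequence of crossings, the most of the 7 that can be at the far shore as the ferry arrives there on crossings 7, 9 is 5, 6 respectively — never all 7.
So no plan with fewer than 11 crossings exists, and this one achieves 11:
1. Ferryman goes to the far shore with the dwarf and the rogue.  [the near shore: the bard, the cleric, the elf, the mage, the orc | the far shore: the dwarf, the rogue]
2. Ferryman goes back to the near shore with the dwarf.  [the near shore: the bard, the cleric, the dwarf, the elf, the mage, the orc | the far shore: the rogue]
3. Ferryman goes to the far shore with the dwarf and the elf.  [the near shore: the bard, the cleric, the mage, the orc | the far shore: the dwarf, the elf, the rogue]
4. Ferryman goes back to the near shore with the dwarf.  [the near shore: the bard, the cleric, the dwarf, the mage, the orc | the far shore: the elf, the rogue]
5. Ferryman goes to the far shore with the dwarf and the orc.  [the near shore: the bard, the cleric, the mage | the far shore: the dwarf, the elf, the orc, the rogue]
6. Ferryman goes back to the near shore with the dwarf.  [the near shore: the bard, the cleric, the dwarf, the mage | the far shore: the elf, the orc, the rogue]
7. Ferryman goes to the far shore with the cleric and the dwarf.  [the near shore: the bard, the mage | the far shore: the cleric, the dwarf, the elf, the orc, the rogue]
8. Ferryman goes back to the near shore with the dwarf.  [the near shore: the bard, the dwarf, the mage | the far shore: the cleric, the elf, the orc, the rogue]
9. Ferryman goes to the far shore with the bard and the dwarf.  [the near shore: the mage | the far shore: the bard, the cleric, the dwarf, the elf, the orc, the rogue]
10. Ferryman goes back to the near shore with the dwarf.  [the near shore: the dwarf, the mage | the far shore: the bard, the cleric, the elf, the orc, the rogue]
11. Ferryman goes to the far shore with the dwarf and the mage.  [the near shore: — | the far shore: the bard, the cleric, the dwarf, the elf, the mage, the orc, the rogue]

11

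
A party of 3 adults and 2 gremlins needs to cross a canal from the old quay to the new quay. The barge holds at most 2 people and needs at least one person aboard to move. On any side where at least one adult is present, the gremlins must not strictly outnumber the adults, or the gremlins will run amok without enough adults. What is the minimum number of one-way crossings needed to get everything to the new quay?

7

Counting alone: each trip to the new quay takes at most 2 across and each return brings at least 1 back, so after t trips out (and t−1 returns) at most 2t − (t−1) of the 5 are across; that first reaches 5 at t = 4, so at least 7 crossings are needed.
The plan below uses exactly 7 crossings, so it is optimal:
1. 2 gremlins → the new quay.  (the old quay: 3A 0G; the new quay: 0A 2G)
2. 1 gremlin ← the old quay.  (the old quay: 3A 1G; the new quay: 0A 1G)
3. 2 adults → the new quay.  (the old quay: 1A 1G; the new quay: 2A 1G)
4. 1 adult ← the old quay.  (the old quay: 2A 1G; the new quay: 1A 1G)
5. 1 adult and 1 gremlin → the new quay.  (the old quay: 1A 0G; the new quay: 2A 2G)
6. 1 gremlin ← the old quay.  (the old quay: 1A 1G; the new quay: 2A 1G)
7. 1 adult and 1 gremlin → the new quay.  (the old quay: 0A 0G; the new quay: 3A 2G)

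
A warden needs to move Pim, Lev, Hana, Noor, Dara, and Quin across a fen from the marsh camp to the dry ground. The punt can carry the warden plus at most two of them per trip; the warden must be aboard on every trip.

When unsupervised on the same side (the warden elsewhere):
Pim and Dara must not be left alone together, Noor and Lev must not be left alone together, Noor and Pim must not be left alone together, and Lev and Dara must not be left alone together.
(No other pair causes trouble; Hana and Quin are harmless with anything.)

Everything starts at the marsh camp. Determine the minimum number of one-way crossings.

5

Counting alone: the warden can take at most 2 across per trip to the dry ground, so moving all 6 needs at least 3 loaded trips out, with a return between consecutive ones — at least 5 crossings.
The plan below uses exactly 5 crossings, so it is optimal:
1. Warden goes to the dry ground with Lev and Pim.  [the marsh camp: Dara, Hana, Noor, Quin | the dry ground: Lev, Pim]
2. Warden goes back to the marsh camp alone.  [the marsh camp: Dara, Hana, Noor, Quin | the dry ground: Lev, Pim]
3. Warden goes to the dry ground with Hana and Quin.  [the marsh camp: Dara, Noor | the dry ground: Hana, Lev, Pim, Quin]
4. Warden goes back to the marsh camp alone.  [the marsh camp: Dara, Noor | the dry ground: Hana, Lev, Pim, Quin]
5. Warden goes to the dry ground with Dara and Noor.  [the marsh camp: — | the dry ground: Dara, Hana, Lev, Noor, Pim, Quin]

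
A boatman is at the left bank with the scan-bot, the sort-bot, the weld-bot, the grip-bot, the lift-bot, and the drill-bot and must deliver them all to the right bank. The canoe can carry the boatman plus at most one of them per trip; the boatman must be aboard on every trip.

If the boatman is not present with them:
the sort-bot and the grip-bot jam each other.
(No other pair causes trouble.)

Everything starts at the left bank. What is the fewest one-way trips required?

Counting alone: the boatman can take at most 1 across per trip to the right bank, so moving all 6 needs at least 6 loaded trips out, with a return between consecutive ones — at least 11 crossings.
The plan below uses exactly 11 crossings, so it is optimal:
1. Boatman goes to the right bank with the sort-bot.  [the left bank: the drill-bot, the grip-bot, the lift-bot, the scan-bot, the weld-bot | the right bank: the sort-bot]
2. Boatman goes back to the left bank alone.  [the left bank: the drill-bot, the grip-bot, the lift-bot, the scan-bot, the weld-bot | the right bank: the sort-bot]
3. Boatman goes to the right bank with the scan-bot.  [the left bank: the drill-bot, the grip-bot, the lift-bot, the weld-bot | the right bank: the scan-bot, the sort-bot]
4. Boatman goes back to the left bank alone.  [the left bank: the drill-bot, the grip-bot, the lift-bot, the weld-bot | the right bank: the scan-bot, the sort-bot]
5. Boatman goes to the right bank with the weld-bot.  [the left bank: the drill-bot, the grip-bot, the lift-bot | the right bank: the scan-bot, the sort-bot, the weld-bot]
6. Boatman goes back to the left bank alone.  [the left bank: the drill-bot, the grip-bot, the lift-bot | the right bank: the scan-bot, the sort-bot, the weld-bot]
7. Boatman goes to the right bank with the lift-bot.  [the left bank: the drill-bot, the grip-bot | the right bank: the lift-bot, the scan-bot, the sort-bot, the weld-bot]
8. Boatman goes back to the left bank alone.  [the left bank: the drill-bot, the grip-bot | the right bank: the lift-bot, the scan-bot, the sort-bot, the weld-bot]
9. Boatman goes to the right bank with the drill-bot.  [the left bank: the grip-bot | the right bank: the drill-bot, the lift-bot, the scan-bot, the sort-bot, the weld-bot]
10. Boatman goes back to the left bank alone.  [the left bank: the grip-bot | the right bank: the drill-bot, the lift-bot, the scan-bot, the sort-bot, the weld-bot]
11. Boatman goes to the right bank with the grip-bot.  [the left bank: — | the right bank: the drill-bot, the grip-bot, the lift-bot, the scan-bot, the sort-bot, the weld-bot]

11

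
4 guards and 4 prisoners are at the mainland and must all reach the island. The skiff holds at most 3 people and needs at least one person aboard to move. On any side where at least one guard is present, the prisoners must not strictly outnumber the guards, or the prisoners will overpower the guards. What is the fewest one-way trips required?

Counting alone: each trip to the island takes at most 3 across and each return brings at least 1 back, so after t trips out (and t−1 returns) at most 3t − (t−1) of the 8 are across; that first reaches 8 at t = 4, so at least 7 crossings are needed.
The safety rule pushes this higher. Following every safe sequence of crossings, the most of the 8 that can be at the island as the skiff arrives there on crossing 7 is 7 — never all 8.
So no plan with fewer than 9 crossings exists, and this one achieves 9:
1. 2 prisoners → the island.  (the mainland: 4G 2P; the island: 0G 2P)
2. 1 prisoner ← the mainland.  (the mainland: 4G 3P; the island: 0G 1P)
3. 3 prisoners → the island.  (the mainland: 4G 0P; the island: 0G 4P)
4. 1 prisoner ← the mainland.  (the mainland: 4G 1P; the island: 0G 3P)
5. 3 guards → the island.  (the mainland: 1G 1P; the island: 3G 3P)
6. 1 guard and 1 prisoner ← the mainland.  (the mainland: 2G 2P; the island: 2G 2P)
7. 2 guards → the island.  (the mainland: 0G 2P; the island: 4G 2P)
8. 1 prisoner ← the mainland.  (the mainland: 0G 3P; the island: 4G 1P)
9. 3 prisoners → the island.  (the mainland: 0G 0P; the island: 4G 4P)

9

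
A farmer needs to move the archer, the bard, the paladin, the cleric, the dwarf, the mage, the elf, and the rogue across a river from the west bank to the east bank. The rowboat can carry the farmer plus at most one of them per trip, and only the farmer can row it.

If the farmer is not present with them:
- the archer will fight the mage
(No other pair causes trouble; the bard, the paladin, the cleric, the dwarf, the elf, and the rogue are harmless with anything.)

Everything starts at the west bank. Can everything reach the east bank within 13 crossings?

No

Counting alone: the farmer can take at most 1 across per trip to the east bank, so moving all 8 needs at least 8 loaded trips out, with a return between consecutive ones — at least 15 crossings.
Since 13 < 15, 13 crossings cannot be enough. (The shortest complete plan in fact takes 15:)
1. Farmer goes to the east bank with the archer.  [the west bank: the bard, the cleric, the dwarf, the elf, the mage, the paladin, the rogue | the east bank: the archer]
2. Farmer goes back to the west bank alone.  [the west bank: the bard, the cleric, the dwarf, the elf, the mage, the paladin, the rogue | the east bank: the archer]
3. Farmer goes to the east bank with the bard.  [the west bank: the cleric, the dwarf, the elf, the mage, the paladin, the rogue | the east bank: the archer, the bard]
4. Farmer goes back to the west bank alone.  [the west bank: the cleric, the dwarf, the elf, the mage, the paladin, the rogue | the east bank: the archer, the bard]
5. Farmer goes to the east bank with the paladin.  [the west bank: the cleric, the dwarf, the elf, the mage, the rogue | the east bank: the archer, the bard, the paladin]
6. Farmer goes back to the west bank alone.  [the west bank: the cleric, the dwarf, the elf, the mage, the rogue | the east bank: the archer, the bard, the paladin]
7. Farmer goes to the east bank with the cleric.  [the west bank: the dwarf, the elf, the mage, the rogue | the east bank: the archer, the bard, the cleric, the paladin]
8. Farmer goes back to the west bank alone.  [the west bank: the dwarf, the elf, the mage, the rogue | the east bank: the archer, the bard, the cleric, the paladin]
9. Farmer goes to the east bank with the dwarf.  [the west bank: the elf, the mage, the rogue | the east bank: the archer, the bard, the cleric, the dwarf, the paladin]
10. Farmer goes back to the west bank alone.  [the west bank: the elf, the mage, the rogue | the east bank: the archer, the bard, the cleric, the dwarf, the paladin]
11. Farmer goes to the east bank with the elf.  [the west bank: the mage, the rogue | the east bank: the archer, the bard, the cleric, the dwarf, the elf, the paladin]
12. Farmer goes back to the west bank alone.  [the west bank: the mage, the rogue | the east bank: the archer, the bard, the cleric, the dwarf, the elf, the paladin]
13. Farmer goes to the east bank with the rogue.  [the west bank: the mage | the east bank: the archer, the bard, the cleric, the dwarf, the elf, the paladin, the rogue]
14. Farmer goes back to the west bank alone.  [the west bank: the mage | the east bank: the archer, the bard, the cleric, the dwarf, the elf, the paladin, the rogue]
15. Farmer goes to the east bank with the mage.  [the west bank: — | the east bank: the archer, the bard, the cleric, the dwarf, the elf, the mage, the paladin, the rogue]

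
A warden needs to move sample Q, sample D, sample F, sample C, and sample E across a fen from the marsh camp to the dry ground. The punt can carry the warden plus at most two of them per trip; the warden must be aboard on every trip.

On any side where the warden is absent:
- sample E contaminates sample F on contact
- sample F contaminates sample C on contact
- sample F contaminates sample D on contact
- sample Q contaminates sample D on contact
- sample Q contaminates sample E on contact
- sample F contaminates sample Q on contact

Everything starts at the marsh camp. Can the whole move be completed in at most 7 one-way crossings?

Yes — this plan uses 7 crossings (≤ 7):
1. Warden goes to the dry ground with sample F and sample Q.  [the marsh camp: sample C, sample D, sample E | the dry ground: sample F, sample Q]
2. Warden goes back to the marsh camp with sample Q.  [the marsh camp: sample C, sample D, sample E, sample Q | the dry ground: sample F]
3. Warden goes to the dry ground with sample C and sample Q.  [the marsh camp: sample D, sample E | the dry ground: sample C, sample F, sample Q]
4. Warden goes back to the marsh camp with sample F.  [the marsh camp: sample D, sample E, sample F | the dry ground: sample C, sample Q]
5. Warden goes to the dry ground with sample D and sample E.  [the marsh camp: sample F | the dry ground: sample C, sample D, sample E, sample Q]
6. Warden goes back to the marsh camp with sample Q.  [the marsh camp: sample F, sample Q | the dry ground: sample C, sample D, sample E]
7. Warden goes to the dry ground with sample F and sample Q.  [the marsh camp: — | the dry ground: sample C, sample D, sample E, sample F, sample Q]

Yes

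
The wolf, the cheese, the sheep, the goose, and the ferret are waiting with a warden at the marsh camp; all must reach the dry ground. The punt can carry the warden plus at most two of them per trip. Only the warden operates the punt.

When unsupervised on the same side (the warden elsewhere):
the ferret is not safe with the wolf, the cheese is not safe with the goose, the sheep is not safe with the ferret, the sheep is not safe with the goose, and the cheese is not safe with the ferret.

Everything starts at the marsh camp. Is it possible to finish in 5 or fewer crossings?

No

Counting alone: the warden can take at most 2 across per trip to the dry ground, so moving all 5 needs at least 3 loaded trips out, with a return between consecutive ones — at least 5 crossings.
The safety rule pushes this higher. Following every safe sequence of crossings, the most of the 5 that can be at the dry ground as the punt arrives there on crossing 5 is 4 — never all 5.
So the move cannot be finished within 5 crossings. (The shortest complete plan takes 7:)
1. Warden goes to the dry ground with the ferret and the goose.  [the marsh camp: the cheese, the sheep, the wolf | the dry ground: the ferret, the goose]
2. Warden goes back to the marsh camp alone.  [the marsh camp: the cheese, the sheep, the wolf | the dry ground: the ferret, the goose]
3. Warden goes to the dry ground with the wolf.  [the marsh camp: the cheese, the sheep | the dry ground: the ferret, the goose, the wolf]
4. Warden goes back to the marsh camp with the ferret.  [the marsh camp: the cheese, the ferret, the sheep | the dry ground: the goose, the wolf]
5. Warden goes to the dry ground with the cheese and the sheep.  [the marsh camp: the ferret | the dry ground: the cheese, the goose, the sheep, the wolf]
6. Warden goes back to the marsh camp with the goose.  [the marsh camp: the ferret, the goose | the dry ground: the cheese, the sheep, the wolf]
7. Warden goes to the dry ground with the ferret and the goose.  [the marsh camp: — | the dry ground: the cheese, the ferret, the goose, the sheep, the wolf]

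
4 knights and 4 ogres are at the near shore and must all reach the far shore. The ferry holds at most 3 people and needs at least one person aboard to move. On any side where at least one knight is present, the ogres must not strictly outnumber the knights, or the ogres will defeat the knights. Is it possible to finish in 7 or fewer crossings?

Counting alone: each trip to the far shore takes at most 3 across and each return brings at least 1 back, so after t trips out (and t−1 returns) at most 3t − (t−1) of the 8 are across; that first reaches 8 at t = 4, so at least 7 crossings are needed.
The safety rule pushes this higher. Following every safe sequence of crossings, the most of the 8 that can be at the far shore as the ferry arrives there on crossing 7 is 7 — never all 8.
So the move cannot be finished within 7 crossings. (The shortest complete plan takes 9:)
1. 2 ogres → the far shore.  (the near shore: 4K 2O; the far shore: 0K 2O)
2. 1 ogre ← the near shore.  (the near shore: 4K 3O; the far shore: 0K 1O)
3. 3 ogres → the far shore.  (the near shore: 4K 0O; the far shore: 0K 4O)
4. 1 ogre ← the near shore.  (the near shore: 4K 1O; the far shore: 0K 3O)
5. 3 knights → the far shore.  (the near shore: 1K 1O; the far shore: 3K 3O)
6. 1 knight and 1 ogre ← the near shore.  (the near shore: 2K 2O; the far shore: 2K 2O)
7. 2 knights → the far shore.  (the near shore: 0K 2O; the far shore: 4K 2O)
8. 1 ogre ← the near shore.  (the near shore: 0K 3O; the far shore: 4K 1O)
9. 3 ogres → the far shore.  (the near shore: 0K 0O; the far shore: 4K 4O)

No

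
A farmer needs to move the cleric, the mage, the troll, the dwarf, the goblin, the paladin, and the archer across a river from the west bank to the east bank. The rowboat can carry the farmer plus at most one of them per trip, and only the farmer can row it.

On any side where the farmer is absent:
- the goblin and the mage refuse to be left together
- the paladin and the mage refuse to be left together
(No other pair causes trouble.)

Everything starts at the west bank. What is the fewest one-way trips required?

Counting alone: the farmer can take at most 1 across per trip to the east bank, so moving all 7 needs at least 7 loaded trips out, with a return between consecutive ones — at least 13 crossings.
The safety rule pushes this higher. Following every safe sequence of crossings, the most of the 7 that can be at the east bank as the rowboat arrives there on crossing 13 is 6 — never all 7.
So no plan with fewer than 15 crossings exists, and this one achieves 15:
1. Farmer goes to the east bank with the mage.  [the west bank: the archer, the cleric, the dwarf, the goblin, the paladin, the troll | the east bank: the mage]
2. Farmer goes back to the west bank alone.  [the west bank: the archer, the cleric, the dwarf, the goblin, the paladin, the troll | the east bank: the mage]
3. Farmer goes to the east bank with the cleric.  [the west bank: the archer, the dwarf, the goblin, the paladin, the troll | the east bank: the cleric, the mage]
4. Farmer goes back to the west bank alone.  [the west bank: the archer, the dwarf, the goblin, the paladin, the troll | the east bank: the cleric, the mage]
5. Farmer goes to the east bank with the troll.  [the west bank: the archer, the dwarf, the goblin, the paladin | the east bank: the cleric, the mage, the troll]
6. Farmer goes back to the west bank alone.  [the west bank: the archer, the dwarf, the goblin, the paladin | the east bank: the cleric, the mage, the troll]
7. Farmer goes to the east bank with the dwarf.  [the west bank: the archer, the goblin, the paladin | the east bank: the cleric, the dwarf, the mage, the troll]
8. Farmer goes back to the west bank alone.  [the west bank: the archer, the goblin, the paladin | the east bank: the cleric, the dwarf, the mage, the troll]
9. Farmer goes to the east bank with the goblin.  [the west bank: the archer, the paladin | the east bank: the cleric, the dwarf, the goblin, the mage, the troll]
10. Farmer goes back to the west bank with the mage.  [the west bank: the archer, the mage, the paladin | the east bank: the cleric, the dwarf, the goblin, the troll]
11. Farmer goes to the east bank with the paladin.  [the west bank: the archer, the mage | the east bank: the cleric, the dwarf, the goblin, the paladin, the troll]
12. Farmer goes back to the west bank alone.  [the west bank: the archer, the mage | the east bank: the cleric, the dwarf, the goblin, the paladin, the troll]
13. Farmer goes to the east bank with the archer.  [the west bank: the mage | the east bank: the archer, the cleric, the dwarf, the goblin, the paladin, the troll]
14. Farmer goes back to the west bank alone.  [the west bank: the mage | the east bank: the archer, the cleric, the dwarf, the goblin, the paladin, the troll]
15. Farmer goes to the east bank with the mage.  [the west bank: — | the east bank: the archer, the cleric, the dwarf, the goblin, the mage, the paladin, the troll]

15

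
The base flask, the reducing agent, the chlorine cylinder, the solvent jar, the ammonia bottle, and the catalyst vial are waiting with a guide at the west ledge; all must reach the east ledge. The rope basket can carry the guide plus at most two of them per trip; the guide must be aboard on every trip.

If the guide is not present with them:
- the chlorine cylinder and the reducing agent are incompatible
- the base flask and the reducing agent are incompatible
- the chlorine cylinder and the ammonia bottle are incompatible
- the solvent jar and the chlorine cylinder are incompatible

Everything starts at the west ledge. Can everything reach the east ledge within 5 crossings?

Counting alone: the guide can take at most 2 across per trip to the east ledge, so moving all 6 needs at least 3 loaded trips out, with a return between consecutive ones — at least 5 crossings.
The safety rule pushes this higher. Following every safe sequence of crossings, the most of the 6 that can be at the east ledge as the rope basket arrives there on crossing 5 is 5 — never all 6.
So the move cannot be finished within 5 crossings. (The shortest complete plan takes 7:)
1. Guide goes to the east ledge with the base flask and the chlorine cylinder.  [the west ledge: the ammonia bottle, the catalyst vial, the reducing agent, the solvent jar | the east ledge: the base flask, the chlorine cylinder]
2. Guide goes back to the west ledge alone.  [the west ledge: the ammonia bottle, the catalyst vial, the reducing agent, the solvent jar | the east ledge: the base flask, the chlorine cylinder]
3. Guide goes to the east ledge with the catalyst vial.  [the west ledge: the ammonia bottle, the reducing agent, the solvent jar | the east ledge: the base flask, the catalyst vial, the chlorine cylinder]
4. Guide goes back to the west ledge alone.  [the west ledge: the ammonia bottle, the reducing agent, the solvent jar | the east ledge: the base flask, the catalyst vial, the chlorine cylinder]
5. Guide goes to the east ledge with the ammonia bottle and the solvent jar.  [the west ledge: the reducing agent | the east ledge: the ammonia bottle, the base flask, the catalyst vial, the chlorine cylinder, the solvent jar]
6. Guide goes back to the west ledge with the chlorine cylinder.  [the west ledge: the chlorine cylinder, the reducing agent | the east ledge: the ammonia bottle, the base flask, the catalyst vial, the solvent jar]
7. Guide goes to the east ledge with the chlorine cylinder and the reducing agent.  [the west ledge: — | the east ledge: the ammonia bottle, the base flask, the catalyst vial, the chlorine cylinder, the reducing agent, the solvent jar]

No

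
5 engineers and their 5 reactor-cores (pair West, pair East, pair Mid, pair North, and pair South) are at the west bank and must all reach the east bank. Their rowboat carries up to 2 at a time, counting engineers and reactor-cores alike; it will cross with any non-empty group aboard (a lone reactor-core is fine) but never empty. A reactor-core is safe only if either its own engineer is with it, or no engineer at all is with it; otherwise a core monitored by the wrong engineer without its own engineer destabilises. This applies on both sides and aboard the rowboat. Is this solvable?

No

Following every safe sequence of crossings from the start, the most of the 10 that can be at the east bank as the rowboat arrives there on crossings 1, 3, 5, 7 is 2, 3, 4, 5 respectively; the best ever achieved is 5 of 10.
From crossing 9 on, no configuration arises that was not already reachable earlier: only 82 distinct safe configurations (who is on which side, and where the rowboat is) can ever be reached, none of them has everyone across, and every continuation just revisits them. So no valid plan exists.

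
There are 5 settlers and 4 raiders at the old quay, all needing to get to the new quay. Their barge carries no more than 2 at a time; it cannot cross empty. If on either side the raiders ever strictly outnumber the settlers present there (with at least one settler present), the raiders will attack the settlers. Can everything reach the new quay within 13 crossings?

Counting alone: each trip to the new quay takes at most 2 across and each return brings at least 1 back, so after t trips out (and t−1 returns) at most 2t − (t−1) of the 9 are across; that first reaches 9 at t = 8, so at least 15 crossings are needed.
Since 13 < 15, 13 crossings cannot be enough. (The shortest complete plan in fact takes 15:)
1. 2 raiders → the new quay.  (the old quay: 5S 2R; the new quay: 0S 2R)
2. 1 raider ← the old quay.  (the old quay: 5S 3R; the new quay: 0S 1R)
3. 2 raiders → the new quay.  (the old quay: 5S 1R; the new quay: 0S 3R)
4. 1 raider ← the old quay.  (the old quay: 5S 2R; the new quay: 0S 2R)
5. 2 settlers → the new quay.  (the old quay: 3S 2R; the new quay: 2S 2R)
6. 1 raider ← the old quay.  (the old quay: 3S 3R; the new quay: 2S 1R)
7. 1 settler and 1 raider → the new quay.  (the old quay: 2S 2R; the new quay: 3S 2R)
8. 1 settler ← the old quay.  (the old quay: 3S 2R; the new quay: 2S 2R)
9. 1 settler and 1 raider → the new quay.  (the old quay: 2S 1R; the new quay: 3S 3R)
10. 1 raider ← the old quay.  (the old quay: 2S 2R; the new quay: 3S 2R)
11. 1 settler and 1 raider → the new quay.  (the old quay: 1S 1R; the new quay: 4S 3R)
12. 1 settler ← the old quay.  (the old quay: 2S 1R; the new quay: 3S 3R)
13. 1 settler and 1 raider → the new quay.  (the old quay: 1S 0R; the new quay: 4S 4R)
14. 1 raider ← the old quay.  (the old quay: 1S 1R; the new quay: 4S 3R)
15. 1 settler and 1 raider → the new quay.  (the old quay: 0S 0R; the new quay: 5S 4R)

No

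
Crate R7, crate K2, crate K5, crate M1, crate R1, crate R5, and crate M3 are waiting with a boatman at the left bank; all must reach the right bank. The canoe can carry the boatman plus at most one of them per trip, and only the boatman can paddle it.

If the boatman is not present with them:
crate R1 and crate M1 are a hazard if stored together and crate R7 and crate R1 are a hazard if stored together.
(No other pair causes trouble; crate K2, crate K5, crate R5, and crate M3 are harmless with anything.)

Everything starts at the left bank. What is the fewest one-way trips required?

15

Counting alone: the boatman can take at most 1 across per trip to the right bank, so moving all 7 needs at least 7 loaded trips out, with a return between consecutive ones — at least 13 crossings.
The safety rule pushes this higher. Following every safe sequence of crossings, the most of the 7 that can be at the right bank as the canoe arrives there on crossing 13 is 6 — never all 7.
So no plan with fewer than 15 crossings exists, and this one achieves 15:
1. Boatman goes to the right bank with crate R1.
2. Boatman goes back to the left bank alone.
3. Boatman goes to the right bank with crate R7.
4. Boatman goes back to the left bank with crate R1.
5. Boatman goes to the right bank with crate M1.
6. Boatman goes back to the left bank alone.
7. Boatman goes to the right bank with crate K2.
8. Boatman goes back to the left bank alone.
9. Boatman goes to the right bank with crate K5.
10. Boatman goes back to the left bank alone.
11. Boatman goes to the right bank with crate R5.
12. Boatman goes back to the left bank alone.
13. Boatman goes to the right bank with crate M3.
14. Boatman goes back to the left bank alone.
15. Boatman goes to the right bank with crate R1.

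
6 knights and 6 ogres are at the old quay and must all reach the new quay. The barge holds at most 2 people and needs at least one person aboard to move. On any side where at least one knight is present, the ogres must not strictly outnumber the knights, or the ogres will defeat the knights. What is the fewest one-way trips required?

Following every safe sequence of crossings from the start, the most of the 12 that can be at the new quay as the barge arrives there on crossings 1, 3, 5, 7, 9 is 2, 3, 4, 5, 6 respectively; the best ever achieved is 6 of 12.
From crossing 11 on, no configuration arises that was not already reachable earlier: only 15 distinct safe configurations (who is on which side, and where the barge is) can ever be reached, none of them has everyone across, and every continuation just revisits them. They are: 0 knights + 0 ogres across (barge back at the start); 0 knights + 1 ogre across (barge there); 0 knights + 1 ogre across (barge back at the start); 0 knights + 2 ogres across (barge there); 0 knights + 2 ogres across (barge back at the start); 0 knights + 3 ogres across (barge there); 0 knights + 3 ogres across (barge back at the start); 0 knights + 4 ogres across (barge there); 0 knights + 4 ogres across (barge back at the start); 0 knights + 5 ogres across (barge there); 0 knights + 5 ogres across (barge back at the start); 0 knights + 6 ogres across (barge there); 1 knight + 1 ogre across (barge there); 1 knight + 1 ogre across (barge back at the start); 2 knights + 2 ogres across (barge there). So no valid plan exists.

impossible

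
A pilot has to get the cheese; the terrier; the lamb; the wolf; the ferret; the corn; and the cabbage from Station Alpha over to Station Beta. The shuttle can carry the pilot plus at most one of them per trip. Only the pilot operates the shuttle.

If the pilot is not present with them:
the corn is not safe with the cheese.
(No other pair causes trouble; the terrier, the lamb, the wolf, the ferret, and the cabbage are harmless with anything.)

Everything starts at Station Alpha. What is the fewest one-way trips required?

Counting alone: the pilot can take at most 1 across per trip to Station Beta, so moving all 7 needs at least 7 loaded trips out, with a return between consecutive ones — at least 13 crossings.
The plan below uses exactly 13 crossings, so it is optimal:
1. Pilot goes to Station Beta with the cheese.
2. Pilot goes back to Station Alpha alone.
3. Pilot goes to Station Beta with the terrier.
4. Pilot goes back to Station Alpha alone.
5. Pilot goes to Station Beta with the lamb.
6. Pilot goes back to Station Alpha alone.
7. Pilot goes to Station Beta with the wolf.
8. Pilot goes back to Station Alpha alone.
9. Pilot goes to Station Beta with the ferret.
10. Pilot goes back to Station Alpha alone.
11. Pilot goes to Station Beta with the cabbage.
12. Pilot goes back to Station Alpha alone.
13. Pilot goes to Station Beta with the corn.

13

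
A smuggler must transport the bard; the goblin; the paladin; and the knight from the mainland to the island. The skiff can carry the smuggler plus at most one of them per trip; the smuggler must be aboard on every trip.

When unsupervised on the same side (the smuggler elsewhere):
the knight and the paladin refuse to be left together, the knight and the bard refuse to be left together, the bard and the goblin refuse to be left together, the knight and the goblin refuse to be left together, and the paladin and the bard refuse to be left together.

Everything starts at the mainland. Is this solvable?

Whatever the first load, the items left behind include a forbidden pair without the smuggler. No opening move is safe, so no plan exists.

No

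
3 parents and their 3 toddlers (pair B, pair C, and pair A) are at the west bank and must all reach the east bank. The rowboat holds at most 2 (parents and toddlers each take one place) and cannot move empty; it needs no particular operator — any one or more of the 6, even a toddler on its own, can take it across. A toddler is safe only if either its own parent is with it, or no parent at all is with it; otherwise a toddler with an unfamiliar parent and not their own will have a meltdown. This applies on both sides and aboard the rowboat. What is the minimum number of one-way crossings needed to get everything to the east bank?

11

Counting alone: each trip to the east bank takes at most 2 across and each return brings at least 1 back, so after t trips out (and t−1 returns) at most 2t − (t−1) of the 6 are across; that first reaches 6 at t = 5, so at least 9 crossings are needed.
The safety rule pushes this higher. Following every safe sequence of crossings, the most of the 6 that can be at the east bank as the rowboat arrives there on crossing 9 is 5 — never all 6.
So no plan with fewer than 11 crossings exists, and this one achieves 11:
1. parent B and toddler B cross → the east bank.
2. parent B crosses ← the west bank.
3. toddler A and toddler C cross → the east bank.
4. toddler B crosses ← the west bank.
5. parent A and parent C cross → the east bank.
6. parent C and toddler C cross ← the west bank.
7. parent B and parent C cross → the east bank.
8. toddler A crosses ← the west bank.
9. toddler B and toddler C cross → the east bank.
10. parent A crosses ← the west bank.
11. parent A and toddler A cross → the east bank.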